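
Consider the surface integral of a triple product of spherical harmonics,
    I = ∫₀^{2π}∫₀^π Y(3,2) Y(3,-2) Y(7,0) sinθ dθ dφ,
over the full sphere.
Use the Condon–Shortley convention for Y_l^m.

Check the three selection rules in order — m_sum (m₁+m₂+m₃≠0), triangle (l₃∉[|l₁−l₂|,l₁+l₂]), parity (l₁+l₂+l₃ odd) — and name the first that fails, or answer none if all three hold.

m₁+m₂+m₃ = 2 − 2 + 0 = 0  ✓
triangle: |3−3|=0 ≤ l₃=7 ≤ 3+3=6  ✗
parity: l₁+l₂+l₃ = 13 is odd

triangle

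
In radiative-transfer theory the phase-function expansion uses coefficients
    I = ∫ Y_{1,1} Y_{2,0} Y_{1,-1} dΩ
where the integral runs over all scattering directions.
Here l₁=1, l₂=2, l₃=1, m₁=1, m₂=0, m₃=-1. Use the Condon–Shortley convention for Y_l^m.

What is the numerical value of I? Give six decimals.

0.126157

Checks pass: Σm=0; 4 even; l₃=1∈[1,3].
(2·1+1)(2·2+1)(2·1+1) = 45
Δ: 2! 0! 2! / 5! → 1/30
sum: t=1:−1/1 = -1/1
3j²(1 2 1; 0 0 0) = Δ·Π!·Σ² = 2/15  (sign +1)
sum: t=0:+1/4 = 1/4
3j²(1 2 1; 1 0 -1) = Δ·Π!·Σ² = 1/30  (sign +1)
combine: 4πI² = 45·2/15·1/30 = 1/5
take √, sign +1: I = 0.12615663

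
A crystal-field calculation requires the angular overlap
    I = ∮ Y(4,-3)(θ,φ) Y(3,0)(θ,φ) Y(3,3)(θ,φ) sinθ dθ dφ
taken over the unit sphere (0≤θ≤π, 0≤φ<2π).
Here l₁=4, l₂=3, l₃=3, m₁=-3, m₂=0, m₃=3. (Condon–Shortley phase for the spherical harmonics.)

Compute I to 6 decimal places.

0.203551

m-sum 0 ✓  L=10 even ✓  1≤3≤7 ✓
Π(2lᵢ+1) = 9×7×7 = 441
triangle coeff Δ(4,3,3) = 1/34650
Σ_t [1,3]: t=1:−1/72 t=2:+1/16 t=3:−1/72 = 5/144
(3j)²=2/77 [(4 3 3; 0 0 0)], sign=-1
Σ_t [3,3]: t=3:−1/288 = -1/288
(3j)²=1/22 [(4 3 3; -3 0 3)], sign=-1
⇒ 4πI² = 63/121
I = (+1)√(63/121/(4π)) = 0.20355073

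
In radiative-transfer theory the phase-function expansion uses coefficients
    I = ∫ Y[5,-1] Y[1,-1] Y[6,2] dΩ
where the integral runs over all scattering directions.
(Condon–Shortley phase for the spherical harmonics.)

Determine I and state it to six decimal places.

0.216205

m-sum 0 ✓  L=12 even ✓  4≤6≤6 ✓
Π(2lᵢ+1) = 11×3×13 = 429
triangle coeff Δ(5,1,6) = 1/858
Σ_t [0,0]: t=0:+1/14400 = 1/14400
(3j)²=6/143 [(5 1 6; 0 0 0)], sign=+1
Σ_t [0,0]: t=0:+1/34560 = 1/34560
(3j)²=14/429 [(5 1 6; -1 -1 2)], sign=+1
⇒ 4πI² = 84/143
I = (+1)√(84/143/(4π)) = 0.21620548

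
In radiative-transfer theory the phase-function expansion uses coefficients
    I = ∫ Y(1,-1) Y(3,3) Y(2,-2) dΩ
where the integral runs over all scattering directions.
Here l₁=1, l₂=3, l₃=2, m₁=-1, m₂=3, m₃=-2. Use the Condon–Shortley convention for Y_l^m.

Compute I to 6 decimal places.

-0.319865

m-sum 0 ✓  L=6 even ✓  2≤2≤4 ✓
Π(2lᵢ+1) = 3×7×5 = 105
triangle coeff Δ(1,3,2) = 1/105
Σ_t [1,1]: t=1:−1/4 = -1/4
(3j)²=3/35 [(1 3 2; 0 0 0)], sign=-1
Σ_t [2,2]: t=2:+1/48 = 1/48
(3j)²=1/7 [(1 3 2; -1 3 -2)], sign=+1
⇒ 4πI² = 9/7
I = (-1)√(9/7/(4π)) = -0.31986543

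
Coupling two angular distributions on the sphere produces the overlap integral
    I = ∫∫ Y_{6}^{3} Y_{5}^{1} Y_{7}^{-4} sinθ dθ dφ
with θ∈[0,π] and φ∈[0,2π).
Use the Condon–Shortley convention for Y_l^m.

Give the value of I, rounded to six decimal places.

Checks pass: Σm=0; 18 even; l₃=7∈[1,11].
(2·6+1)(2·5+1)(2·7+1) = 2145
Δ: 4! 8! 6! / 19! → 1/174594420
sum: t=0:+1/4147200 t=1:−1/207360 t=2:+1/82944 t=3:−1/207360 t=4:+1/4147200 = 1/345600
3j²(6 5 7; 0 0 0) = Δ·Π!·Σ² = 420/46189  (sign -1)
sum: t=0:+1/12441600 t=1:−1/1036800 t=2:+1/967680 t=3:−1/8709120 = 1/29030400
3j²(6 5 7; 3 1 -4) = Δ·Π!·Σ² = 9/146965  (sign -1)
combine: 4πI² = 2145·420/46189·9/146965 = 1620/1356277
take √, sign +1: I = 0.00974941

0.009749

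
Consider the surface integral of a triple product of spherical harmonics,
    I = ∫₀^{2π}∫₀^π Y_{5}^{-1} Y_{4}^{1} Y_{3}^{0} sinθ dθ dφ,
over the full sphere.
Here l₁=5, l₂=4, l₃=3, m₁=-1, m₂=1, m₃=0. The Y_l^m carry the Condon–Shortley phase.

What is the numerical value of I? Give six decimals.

-0.115089

Checks pass: Σm=0; 12 even; l₃=3∈[1,9].
(2·5+1)(2·4+1)(2·3+1) = 693
Δ: 6! 4! 2! / 13! → 1/180180
sum: t=2:+1/576 t=3:−1/144 t=4:+1/576 = -1/288
3j²(5 4 3; 0 0 0) = Δ·Π!·Σ² = 20/1001  (sign +1)
sum: t=3:−1/432 t=4:+1/192 t=5:−1/1440 = 19/8640
3j²(5 4 3; -1 1 0) = Δ·Π!·Σ² = 361/30030  (sign -1)
combine: 4πI² = 693·20/1001·361/30030 = 2166/13013
take √, sign -1: I = -0.11508947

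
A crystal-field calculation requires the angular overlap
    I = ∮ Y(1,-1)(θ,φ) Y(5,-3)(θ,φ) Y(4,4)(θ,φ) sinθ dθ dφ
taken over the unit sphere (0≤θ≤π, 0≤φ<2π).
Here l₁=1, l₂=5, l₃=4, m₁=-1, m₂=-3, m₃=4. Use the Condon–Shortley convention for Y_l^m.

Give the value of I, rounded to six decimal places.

-0.049106

Rules hold: Σm=0, L=10 even, 4≤4≤6.
N = 3·11·9 = 297
Δ = 2!·0!·8!/11! = 1/495
Racah Σ t=1..1: t=1:−1/576 = -1/576
⇒ 3j(1 5 4; 0 0 0)² = 5/99, sgn -1
Racah Σ t=2..2: t=2:+1/80640 = 1/80640
⇒ 3j(1 5 4; -1 -3 4)² = 1/495, sgn +1
4πI² = N·(3j₀)²·(3jₘ)² = 1/33
I = -1·√(0.030303/4π) = -0.04910640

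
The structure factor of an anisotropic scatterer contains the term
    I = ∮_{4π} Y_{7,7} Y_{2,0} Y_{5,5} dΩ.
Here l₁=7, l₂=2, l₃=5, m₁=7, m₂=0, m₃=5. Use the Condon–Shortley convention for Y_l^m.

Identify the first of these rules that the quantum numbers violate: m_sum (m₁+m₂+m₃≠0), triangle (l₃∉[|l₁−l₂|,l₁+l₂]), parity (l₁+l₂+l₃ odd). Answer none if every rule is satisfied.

m_sum

m₁+m₂+m₃ = 7 + 0 + 5 = 12  ✗
triangle: |7−2|=5 ≤ l₃=5 ≤ 7+2=9
parity: l₁+l₂+l₃ = 14 is even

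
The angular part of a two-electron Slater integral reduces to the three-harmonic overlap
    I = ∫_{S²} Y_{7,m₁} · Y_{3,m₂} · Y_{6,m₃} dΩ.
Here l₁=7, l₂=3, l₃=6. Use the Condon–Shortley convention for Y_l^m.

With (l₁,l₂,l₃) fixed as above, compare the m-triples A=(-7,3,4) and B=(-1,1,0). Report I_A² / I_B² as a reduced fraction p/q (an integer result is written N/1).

l's match ⇒ only the (l;m) 3-j factors differ between A and B.
A: triangle coeff Δ(7,3,6) = 1/2042040; Σ_t [4,4]: t=4:+1/174182400 = 1/174182400; (3j)²=1/136 [(7 3 6; -7 3 4)], sign=+1
B: triangle coeff Δ(7,3,6) = 1/2042040; Σ_t [2,4]: t=2:+1/138240 t=3:−1/86400 t=4:+1/829440 = -13/4147200; (3j)²=13/3740 [(7 3 6; -1 1 0)], sign=-1
I_A²/I_B² = (1/136)/(13/3740) = 55/26

55/26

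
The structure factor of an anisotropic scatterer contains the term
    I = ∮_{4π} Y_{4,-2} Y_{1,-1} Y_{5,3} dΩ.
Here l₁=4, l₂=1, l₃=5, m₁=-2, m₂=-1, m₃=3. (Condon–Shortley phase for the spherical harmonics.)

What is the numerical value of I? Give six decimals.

Rules hold: Σm=0, L=10 even, 3≤5≤5.
N = 9·3·11 = 297
Δ = 0!·8!·2!/11! = 1/495
Racah Σ t=0..0: t=0:+1/576 = 1/576
⇒ 3j(4 1 5; 0 0 0)² = 5/99, sgn -1
Racah Σ t=0..0: t=0:+1/2880 = 1/2880
⇒ 3j(4 1 5; -2 -1 3)² = 28/495, sgn +1
4πI² = N·(3j₀)²·(3jₘ)² = 28/33
I = -1·√(0.848485/4π) = -0.25984664

-0.259847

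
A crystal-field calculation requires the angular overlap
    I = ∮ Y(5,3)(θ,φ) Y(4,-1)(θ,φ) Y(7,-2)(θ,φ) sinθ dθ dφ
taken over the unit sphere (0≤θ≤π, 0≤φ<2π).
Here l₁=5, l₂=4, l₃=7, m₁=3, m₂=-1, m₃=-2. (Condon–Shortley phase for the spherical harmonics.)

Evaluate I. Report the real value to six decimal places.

-0.140275

Rules hold: Σm=0, L=16 even, 1≤7≤9.
N = 11·9·15 = 1485
Δ = 2!·8!·6!/17! = 1/6126120
Racah Σ t=0..2: t=0:+1/69120 t=1:−1/20736 t=2:+1/69120 = -1/51840
⇒ 3j(5 4 7; 0 0 0)² = 280/21879, sgn +1
Racah Σ t=0..2: t=0:+1/103680 t=1:−1/241920 t=2:+1/9676800 = 163/29030400
⇒ 3j(5 4 7; 3 -1 -2)² = 26569/2042040, sgn -1
4πI² = N·(3j₀)²·(3jₘ)² = 132845/537251
I = -1·√(0.247268/4π) = -0.14027461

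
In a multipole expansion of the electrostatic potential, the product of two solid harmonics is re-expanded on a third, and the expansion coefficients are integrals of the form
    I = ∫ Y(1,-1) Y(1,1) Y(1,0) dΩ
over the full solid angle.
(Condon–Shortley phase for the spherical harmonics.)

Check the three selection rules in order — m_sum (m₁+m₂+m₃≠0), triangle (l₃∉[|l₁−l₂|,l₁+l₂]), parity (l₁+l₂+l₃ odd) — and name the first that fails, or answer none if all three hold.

azimuthal sum: -1 + 1 + 0 = 0  ✓
0 ≤ 1 ≤ 2 (triangle on l)  ✓
L = 1 + 1 + 1 = 3 (odd)  ✗

parity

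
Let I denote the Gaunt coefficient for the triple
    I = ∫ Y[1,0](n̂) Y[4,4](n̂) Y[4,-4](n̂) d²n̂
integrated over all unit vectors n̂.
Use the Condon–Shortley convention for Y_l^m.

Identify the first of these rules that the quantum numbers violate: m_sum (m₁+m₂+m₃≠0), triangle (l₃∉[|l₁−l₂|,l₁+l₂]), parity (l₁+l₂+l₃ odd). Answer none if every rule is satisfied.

m₁+m₂+m₃ = 0 + 4 − 4 = 0  ✓
triangle: |1−4|=3 ≤ l₃=4 ≤ 1+4=5  ✓
parity: l₁+l₂+l₃ = 9 is odd  ✗

parity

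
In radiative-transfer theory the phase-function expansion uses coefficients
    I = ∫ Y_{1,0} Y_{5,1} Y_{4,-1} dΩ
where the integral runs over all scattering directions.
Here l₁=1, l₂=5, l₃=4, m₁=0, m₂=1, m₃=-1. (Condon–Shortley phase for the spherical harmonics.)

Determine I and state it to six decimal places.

Rules hold: Σm=0, L=10 even, 4≤4≤6.
N = 3·11·9 = 297
Δ = 2!·0!·8!/11! = 1/495
Racah Σ t=1..1: t=1:−1/576 = -1/576
⇒ 3j(1 5 4; 0 0 0)² = 5/99, sgn -1
Racah Σ t=1..1: t=1:−1/720 = -1/720
⇒ 3j(1 5 4; 0 1 -1)² = 8/165, sgn +1
4πI² = N·(3j₀)²·(3jₘ)² = 8/11
I = -1·√(0.727273/4π) = -0.24057125

-0.240571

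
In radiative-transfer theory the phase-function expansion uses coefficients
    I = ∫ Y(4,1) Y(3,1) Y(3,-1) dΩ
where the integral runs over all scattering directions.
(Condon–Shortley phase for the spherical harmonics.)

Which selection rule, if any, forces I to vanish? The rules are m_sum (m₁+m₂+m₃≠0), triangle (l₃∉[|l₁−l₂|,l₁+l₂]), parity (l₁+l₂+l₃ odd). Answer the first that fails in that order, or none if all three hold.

Σmᵢ = 1  ✗
l₃∈[|l₁−l₂|,l₁+l₂]=[1,7], have l₃=3
Σlᵢ = 10 ⇒ even

m_sum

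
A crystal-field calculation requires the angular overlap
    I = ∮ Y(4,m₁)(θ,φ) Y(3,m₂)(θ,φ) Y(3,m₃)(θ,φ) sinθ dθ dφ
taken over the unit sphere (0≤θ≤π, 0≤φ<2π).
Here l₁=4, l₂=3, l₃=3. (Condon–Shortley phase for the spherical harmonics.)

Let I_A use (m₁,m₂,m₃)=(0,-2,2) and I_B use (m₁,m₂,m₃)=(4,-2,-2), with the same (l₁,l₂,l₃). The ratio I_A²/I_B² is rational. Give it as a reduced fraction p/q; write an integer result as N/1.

Same 4,3,3: normalisation and zero-m 3j drop out of the ratio.
A: Δ: 4! 4! 2! / 11! → 1/34650; sum: t=0:+1/576 t=1:−1/72 = -7/576; 3j²(4 3 3; 0 -2 2) = Δ·Π!·Σ² = 7/198  (sign +1)
B: Δ: 4! 4! 2! / 11! → 1/34650; sum: t=0:+1/576 = 1/576; 3j²(4 3 3; 4 -2 -2) = Δ·Π!·Σ² = 5/99  (sign -1)
I_A²/I_B² = (7/198)/(5/99) = 7/10

7/10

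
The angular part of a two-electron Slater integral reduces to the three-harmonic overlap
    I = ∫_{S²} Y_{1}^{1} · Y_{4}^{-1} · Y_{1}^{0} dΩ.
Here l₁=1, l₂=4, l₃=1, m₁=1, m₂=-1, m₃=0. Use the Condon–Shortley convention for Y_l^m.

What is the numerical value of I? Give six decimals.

triangle: need 3≤l₃≤5, have 1; I=0

0.000000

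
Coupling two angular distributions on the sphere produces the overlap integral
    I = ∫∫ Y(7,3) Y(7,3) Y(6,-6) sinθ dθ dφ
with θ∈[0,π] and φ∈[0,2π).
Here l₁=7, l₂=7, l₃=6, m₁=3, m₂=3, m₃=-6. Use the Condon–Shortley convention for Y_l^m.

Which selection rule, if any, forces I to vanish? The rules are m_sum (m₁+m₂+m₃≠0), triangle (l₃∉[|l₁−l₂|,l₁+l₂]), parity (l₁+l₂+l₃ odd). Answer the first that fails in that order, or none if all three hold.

azimuthal sum: 3 + 3 − 6 = 0  ✓
0 ≤ 6 ≤ 14 (triangle on l)  ✓
L = 7 + 7 + 6 = 20 (even)  ✓

none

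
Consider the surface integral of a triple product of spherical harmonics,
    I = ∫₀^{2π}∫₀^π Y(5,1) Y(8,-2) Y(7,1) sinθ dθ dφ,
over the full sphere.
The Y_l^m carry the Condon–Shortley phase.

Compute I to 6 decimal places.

0.110370

Rules hold: Σm=0, L=20 even, 3≤7≤13.
N = 11·17·15 = 2805
Δ = 6!·4!·10!/21! = 1/814773960
Racah Σ t=1..5: t=1:−1/87091200 t=2:+1/4976640 t=3:−1/2073600 t=4:+1/4976640 t=5:−1/87091200 = -1/9676800
⇒ 3j(5 8 7; 0 0 0)² = 360/46189, sgn +1
Racah Σ t=0..4: t=0:+1/298598400 t=1:−1/10368000 t=2:+1/3317760 t=3:−1/6531840 t=4:+1/92897280 = 197/2985984000
⇒ 3j(5 8 7; 1 -2 1)² = 38809/5542680, sgn +1
4πI² = N·(3j₀)²·(3jₘ)² = 1746405/11408683
I = +1·√(0.153077/4π) = 0.11036968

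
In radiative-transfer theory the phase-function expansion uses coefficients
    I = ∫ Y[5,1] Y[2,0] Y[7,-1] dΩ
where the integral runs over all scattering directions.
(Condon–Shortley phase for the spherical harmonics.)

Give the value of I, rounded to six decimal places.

-0.232242

m-sum 0 ✓  L=14 even ✓  3≤7≤7 ✓
Π(2lᵢ+1) = 11×5×15 = 825
triangle coeff Δ(5,2,7) = 1/15015
Σ_t [0,0]: t=0:+1/57600 = 1/57600
(3j)²=21/715 [(5 2 7; 0 0 0)], sign=-1
Σ_t [0,0]: t=0:+1/69120 = 1/69120
(3j)²=4/143 [(5 2 7; 1 0 -1)], sign=+1
⇒ 4πI² = 1260/1859
I = (-1)√(1260/1859/(4π)) = -0.23224194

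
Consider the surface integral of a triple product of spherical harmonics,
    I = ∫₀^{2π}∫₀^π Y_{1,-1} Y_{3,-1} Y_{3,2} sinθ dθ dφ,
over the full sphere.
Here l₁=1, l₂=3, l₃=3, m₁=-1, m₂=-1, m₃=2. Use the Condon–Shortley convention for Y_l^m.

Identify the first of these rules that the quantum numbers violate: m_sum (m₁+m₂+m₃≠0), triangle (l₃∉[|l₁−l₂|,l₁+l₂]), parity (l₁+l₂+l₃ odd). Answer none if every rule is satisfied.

parity

m₁+m₂+m₃ = -1 − 1 + 2 = 0  ✓
triangle: |1−3|=2 ≤ l₃=3 ≤ 1+3=4  ✓
parity: l₁+l₂+l₃ = 7 is odd  ✗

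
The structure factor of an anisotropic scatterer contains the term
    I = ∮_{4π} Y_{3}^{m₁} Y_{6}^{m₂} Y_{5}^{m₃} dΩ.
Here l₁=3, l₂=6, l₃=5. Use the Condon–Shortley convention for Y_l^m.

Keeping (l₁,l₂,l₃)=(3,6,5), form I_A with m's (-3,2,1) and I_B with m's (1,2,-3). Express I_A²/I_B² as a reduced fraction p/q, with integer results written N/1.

Shared (l₁,l₂,l₃)=(3,6,5): N and (l;000)² cancel in I_A²/I_B².
A: Δ = 4!·2!·8!/15! = 1/675675; Racah Σ t=4..4: t=4:+1/27648 = 1/27648; ⇒ 3j(3 6 5; -3 2 1)² = 10/429, sgn +1
B: Δ = 4!·2!·8!/15! = 1/675675; Racah Σ t=0..2: t=0:+1/1935360 t=1:−1/30240 t=2:+1/11520 = 1/18432; ⇒ 3j(3 6 5; 1 2 -3)² = 7/429, sgn +1
I_A²/I_B² = (10/429)/(7/429) = 10/7

10/7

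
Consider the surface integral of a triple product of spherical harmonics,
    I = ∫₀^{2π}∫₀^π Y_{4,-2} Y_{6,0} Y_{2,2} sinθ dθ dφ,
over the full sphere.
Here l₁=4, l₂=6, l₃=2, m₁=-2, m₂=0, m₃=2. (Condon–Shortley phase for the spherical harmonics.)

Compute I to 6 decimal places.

m-sum 0 ✓  L=12 even ✓  2≤2≤10 ✓
Π(2lᵢ+1) = 9×13×5 = 585
triangle coeff Δ(4,6,2) = 1/6435
Σ_t [4,4]: t=4:+1/2304 = 1/2304
(3j)²=5/143 [(4 6 2; 0 0 0)], sign=+1
Σ_t [6,6]: t=6:+1/34560 = 1/34560
(3j)²=1/429 [(4 6 2; -2 0 2)], sign=+1
⇒ 4πI² = 75/1573
I = (+1)√(75/1573/(4π)) = 0.06159725

0.061597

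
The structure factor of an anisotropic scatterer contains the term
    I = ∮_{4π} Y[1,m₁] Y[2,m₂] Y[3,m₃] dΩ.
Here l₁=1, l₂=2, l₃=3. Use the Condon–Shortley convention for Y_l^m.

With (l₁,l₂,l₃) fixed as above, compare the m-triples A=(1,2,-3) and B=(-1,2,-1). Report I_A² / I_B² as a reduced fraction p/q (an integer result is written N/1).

Shared (l₁,l₂,l₃)=(1,2,3): N and (l;000)² cancel in I_A²/I_B².
A: Δ = 0!·2!·4!/7! = 1/105; Racah Σ t=0..0: t=0:+1/48 = 1/48; ⇒ 3j(1 2 3; 1 2 -3)² = 1/7, sgn +1
B: Δ = 0!·2!·4!/7! = 1/105; Racah Σ t=0..0: t=0:+1/48 = 1/48; ⇒ 3j(1 2 3; -1 2 -1)² = 1/105, sgn +1
I_A²/I_B² = (1/7)/(1/105) = 15/1

15/1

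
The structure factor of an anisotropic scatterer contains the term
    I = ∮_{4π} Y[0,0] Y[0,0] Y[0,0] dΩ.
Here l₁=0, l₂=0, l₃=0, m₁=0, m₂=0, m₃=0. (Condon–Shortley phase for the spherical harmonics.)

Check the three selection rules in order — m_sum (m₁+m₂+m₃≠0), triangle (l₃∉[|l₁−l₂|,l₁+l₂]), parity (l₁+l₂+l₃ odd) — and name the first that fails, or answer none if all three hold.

Σmᵢ = 0  ✓
l₃∈[|l₁−l₂|,l₁+l₂]=[0,0], have l₃=0  ✓
Σlᵢ = 0 ⇒ even  ✓

none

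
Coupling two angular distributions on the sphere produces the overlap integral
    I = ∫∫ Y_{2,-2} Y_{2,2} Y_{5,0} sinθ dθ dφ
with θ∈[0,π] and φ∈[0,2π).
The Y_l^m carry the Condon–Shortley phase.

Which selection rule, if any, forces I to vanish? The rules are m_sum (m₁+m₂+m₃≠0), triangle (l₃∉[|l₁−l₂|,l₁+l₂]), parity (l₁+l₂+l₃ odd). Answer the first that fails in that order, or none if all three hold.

triangle

Σmᵢ = 0  ✓
l₃∈[|l₁−l₂|,l₁+l₂]=[0,4], have l₃=5  ✗
Σlᵢ = 9 ⇒ odd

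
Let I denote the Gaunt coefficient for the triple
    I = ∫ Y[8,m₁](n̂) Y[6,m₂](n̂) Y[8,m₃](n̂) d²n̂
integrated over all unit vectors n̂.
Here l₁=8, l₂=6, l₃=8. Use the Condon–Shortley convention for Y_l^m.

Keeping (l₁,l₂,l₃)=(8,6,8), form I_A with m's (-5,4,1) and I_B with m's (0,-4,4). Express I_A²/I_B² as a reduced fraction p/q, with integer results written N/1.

13/8

Shared (l₁,l₂,l₃)=(8,6,8): N and (l;000)² cancel in I_A²/I_B².
A: Δ = 6!·10!·6!/23! = 1/13742520792; Racah Σ t=4..6: t=4:+1/12541132800 t=5:−1/1161216000 t=6:+1/1045094400 = 11/62705664000; ⇒ 3j(8 6 8; -5 4 1)² = 33/29716, sgn -1
B: Δ = 6!·10!·6!/23! = 1/13742520792; Racah Σ t=0..2: t=0:+1/2786918400 t=1:−1/435456000 t=2:+1/597196800 = -11/41803776000; ⇒ 3j(8 6 8; 0 -4 4)² = 66/96577, sgn -1
I_A²/I_B² = (33/29716)/(66/96577) = 13/8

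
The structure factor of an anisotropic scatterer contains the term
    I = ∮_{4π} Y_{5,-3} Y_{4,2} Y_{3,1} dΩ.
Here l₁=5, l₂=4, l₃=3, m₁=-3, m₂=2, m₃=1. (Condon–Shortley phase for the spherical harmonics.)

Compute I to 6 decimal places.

-0.144236

Rules hold: Σm=0, L=12 even, 1≤3≤9.
N = 11·9·7 = 693
Δ = 6!·4!·2!/13! = 1/180180
Racah Σ t=2..4: t=2:+1/576 t=3:−1/144 t=4:+1/576 = -1/288
⇒ 3j(5 4 3; 0 0 0)² = 20/1001, sgn +1
Racah Σ t=4..6: t=4:+1/2304 t=5:−1/720 t=6:+1/5760 = -1/1280
⇒ 3j(5 4 3; -3 2 1)² = 27/1430, sgn -1
4πI² = N·(3j₀)²·(3jₘ)² = 486/1859
I = -1·√(0.261431/4π) = -0.14423595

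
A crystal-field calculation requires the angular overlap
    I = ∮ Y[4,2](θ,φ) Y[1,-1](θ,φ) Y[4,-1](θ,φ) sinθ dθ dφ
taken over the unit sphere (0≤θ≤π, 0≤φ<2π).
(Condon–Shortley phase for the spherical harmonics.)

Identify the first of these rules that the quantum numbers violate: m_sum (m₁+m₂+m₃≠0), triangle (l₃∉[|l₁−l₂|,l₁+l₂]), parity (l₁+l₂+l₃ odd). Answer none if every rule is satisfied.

parity

m₁+m₂+m₃ = 2 − 1 − 1 = 0  ✓
triangle: |4−1|=3 ≤ l₃=4 ≤ 4+1=5  ✓
parity: l₁+l₂+l₃ = 9 is odd  ✗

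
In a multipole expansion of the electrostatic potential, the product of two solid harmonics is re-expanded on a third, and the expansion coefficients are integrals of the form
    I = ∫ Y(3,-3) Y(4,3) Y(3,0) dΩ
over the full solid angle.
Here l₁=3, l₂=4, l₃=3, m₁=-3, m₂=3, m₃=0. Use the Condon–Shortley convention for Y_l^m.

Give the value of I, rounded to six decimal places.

Checks pass: Σm=0; 10 even; l₃=3∈[1,7].
(2·3+1)(2·4+1)(2·3+1) = 441
Δ: 4! 2! 4! / 11! → 1/34650
sum: t=1:−1/72 t=2:+1/16 t=3:−1/72 = 5/144
3j²(3 4 3; 0 0 0) = Δ·Π!·Σ² = 2/77  (sign -1)
sum: t=4:+1/288 = 1/288
3j²(3 4 3; -3 3 0) = Δ·Π!·Σ² = 1/22  (sign -1)
combine: 4πI² = 441·2/77·1/22 = 63/121
take √, sign +1: I = 0.20355073

0.203551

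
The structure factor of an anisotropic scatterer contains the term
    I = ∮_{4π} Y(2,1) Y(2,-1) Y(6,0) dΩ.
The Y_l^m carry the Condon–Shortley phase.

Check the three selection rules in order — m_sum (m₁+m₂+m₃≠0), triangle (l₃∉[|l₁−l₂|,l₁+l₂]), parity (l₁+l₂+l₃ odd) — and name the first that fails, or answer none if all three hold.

azimuthal sum: 1 − 1 + 0 = 0  ✓
0 ≤ 6 ≤ 4 (triangle on l)  ✗
L = 2 + 2 + 6 = 10 (even)

triangle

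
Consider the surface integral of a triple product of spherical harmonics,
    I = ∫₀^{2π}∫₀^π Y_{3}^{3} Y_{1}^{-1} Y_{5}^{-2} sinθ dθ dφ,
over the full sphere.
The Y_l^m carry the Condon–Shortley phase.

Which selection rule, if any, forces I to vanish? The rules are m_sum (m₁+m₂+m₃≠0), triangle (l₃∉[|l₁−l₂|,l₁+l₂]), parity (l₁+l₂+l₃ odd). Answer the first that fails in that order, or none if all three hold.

m₁+m₂+m₃ = 3 − 1 − 2 = 0  ✓
triangle: |3−1|=2 ≤ l₃=5 ≤ 3+1=4  ✗
parity: l₁+l₂+l₃ = 9 is odd

triangle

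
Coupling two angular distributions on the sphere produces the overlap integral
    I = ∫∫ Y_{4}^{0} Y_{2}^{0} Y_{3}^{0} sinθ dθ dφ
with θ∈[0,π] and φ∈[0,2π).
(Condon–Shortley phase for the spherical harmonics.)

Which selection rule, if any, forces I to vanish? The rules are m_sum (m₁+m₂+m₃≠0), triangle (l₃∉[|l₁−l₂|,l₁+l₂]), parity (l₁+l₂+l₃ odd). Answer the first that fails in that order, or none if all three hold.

azimuthal sum: 0 + 0 + 0 = 0  ✓
2 ≤ 3 ≤ 6 (triangle on l)  ✓
L = 4 + 2 + 3 = 9 (odd)  ✗

parity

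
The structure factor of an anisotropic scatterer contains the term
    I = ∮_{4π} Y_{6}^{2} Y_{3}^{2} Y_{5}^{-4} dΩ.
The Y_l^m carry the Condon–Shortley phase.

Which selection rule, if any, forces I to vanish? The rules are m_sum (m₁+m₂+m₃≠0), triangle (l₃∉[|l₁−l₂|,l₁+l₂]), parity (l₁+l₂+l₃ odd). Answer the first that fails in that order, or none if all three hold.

none

Σmᵢ = 0  ✓
l₃∈[|l₁−l₂|,l₁+l₂]=[3,9], have l₃=5  ✓
Σlᵢ = 14 ⇒ even  ✓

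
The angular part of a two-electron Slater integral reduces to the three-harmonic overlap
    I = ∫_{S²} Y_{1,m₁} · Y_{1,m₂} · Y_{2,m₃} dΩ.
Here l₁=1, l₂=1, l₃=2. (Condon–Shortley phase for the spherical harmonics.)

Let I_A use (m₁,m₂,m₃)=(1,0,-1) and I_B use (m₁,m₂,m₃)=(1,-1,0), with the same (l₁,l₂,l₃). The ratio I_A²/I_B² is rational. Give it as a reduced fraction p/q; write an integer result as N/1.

3/1

Same 1,1,2: normalisation and zero-m 3j drop out of the ratio.
A: Δ: 0! 2! 2! / 5! → 1/30; sum: t=0:+1/2 = 1/2; 3j²(1 1 2; 1 0 -1) = Δ·Π!·Σ² = 1/10  (sign -1)
B: Δ: 0! 2! 2! / 5! → 1/30; sum: t=0:+1/4 = 1/4; 3j²(1 1 2; 1 -1 0) = Δ·Π!·Σ² = 1/30  (sign +1)
I_A²/I_B² = (1/10)/(1/30) = 3/1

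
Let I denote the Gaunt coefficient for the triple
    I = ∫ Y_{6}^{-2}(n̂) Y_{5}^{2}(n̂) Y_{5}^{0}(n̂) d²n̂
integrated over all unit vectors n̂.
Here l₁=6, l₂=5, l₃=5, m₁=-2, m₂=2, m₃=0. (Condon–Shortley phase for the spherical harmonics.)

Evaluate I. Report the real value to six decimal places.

m-sum 0 ✓  L=16 even ✓  1≤5≤11 ✓
Π(2lᵢ+1) = 13×11×11 = 1573
triangle coeff Δ(6,5,5) = 1/28588560
Σ_t [1,5]: t=1:−1/345600 t=2:+1/13824 t=3:−1/5184 t=4:+1/13824 t=5:−1/345600 = -7/129600
(3j)²=80/7293 [(6 5 5; 0 0 0)], sign=+1
Σ_t [3,6]: t=3:−1/103680 t=4:+1/13824 t=5:−1/17280 t=6:+1/207360 = 1/103680
(3j)²=10/7293 [(6 5 5; -2 2 0)], sign=-1
⇒ 4πI² = 800/33813
I = (-1)√(800/33813/(4π)) = -0.04339086

-0.043391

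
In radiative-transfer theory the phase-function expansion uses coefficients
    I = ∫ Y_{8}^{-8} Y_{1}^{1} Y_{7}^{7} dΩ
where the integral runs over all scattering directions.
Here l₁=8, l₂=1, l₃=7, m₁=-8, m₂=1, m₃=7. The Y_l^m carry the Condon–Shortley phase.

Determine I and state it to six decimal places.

Rules hold: Σm=0, L=16 even, 7≤7≤9.
N = 17·3·15 = 765
Δ = 2!·14!·0!/17! = 1/2040
Racah Σ t=1..1: t=1:−1/25401600 = -1/25401600
⇒ 3j(8 1 7; 0 0 0)² = 8/255, sgn +1
Racah Σ t=2..2: t=2:+1/174356582400 = 1/174356582400
⇒ 3j(8 1 7; -8 1 7)² = 1/17, sgn +1
4πI² = N·(3j₀)²·(3jₘ)² = 24/17
I = +1·√(1.41176/4π) = 0.33517856

0.335179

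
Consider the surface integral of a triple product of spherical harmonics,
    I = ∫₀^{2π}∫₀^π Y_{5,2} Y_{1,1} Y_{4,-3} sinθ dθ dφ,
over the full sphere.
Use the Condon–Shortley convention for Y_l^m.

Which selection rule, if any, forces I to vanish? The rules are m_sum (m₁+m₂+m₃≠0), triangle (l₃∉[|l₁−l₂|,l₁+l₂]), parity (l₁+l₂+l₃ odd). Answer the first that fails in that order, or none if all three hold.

azimuthal sum: 2 + 1 − 3 = 0  ✓
4 ≤ 4 ≤ 6 (triangle on l)  ✓
L = 5 + 1 + 4 = 10 (even)  ✓

none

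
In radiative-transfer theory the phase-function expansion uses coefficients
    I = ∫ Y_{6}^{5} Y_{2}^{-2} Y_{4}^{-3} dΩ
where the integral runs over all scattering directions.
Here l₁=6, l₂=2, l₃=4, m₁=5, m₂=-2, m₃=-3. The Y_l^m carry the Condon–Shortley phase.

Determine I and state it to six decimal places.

-0.288917

m-sum 0 ✓  L=12 even ✓  4≤4≤8 ✓
Π(2lᵢ+1) = 13×5×9 = 585
triangle coeff Δ(6,2,4) = 1/6435
Σ_t [2,2]: t=2:+1/2304 = 1/2304
(3j)²=5/143 [(6 2 4; 0 0 0)], sign=+1
Σ_t [0,0]: t=0:+1/120960 = 1/120960
(3j)²=2/39 [(6 2 4; 5 -2 -3)], sign=-1
⇒ 4πI² = 150/143
I = (-1)√(150/143/(4π)) = -0.28891672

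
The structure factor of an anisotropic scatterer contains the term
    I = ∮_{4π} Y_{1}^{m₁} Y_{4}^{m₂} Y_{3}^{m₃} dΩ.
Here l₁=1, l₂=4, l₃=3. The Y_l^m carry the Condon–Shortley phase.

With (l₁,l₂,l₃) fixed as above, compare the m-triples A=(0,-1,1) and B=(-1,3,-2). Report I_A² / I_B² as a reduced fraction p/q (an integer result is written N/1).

5/7

l's match ⇒ only the (l;m) 3-j factors differ between A and B.
A: triangle coeff Δ(1,4,3) = 1/252; Σ_t [1,1]: t=1:−1/48 = -1/48; (3j)²=5/84 [(1 4 3; 0 -1 1)], sign=-1
B: triangle coeff Δ(1,4,3) = 1/252; Σ_t [2,2]: t=2:+1/240 = 1/240; (3j)²=1/12 [(1 4 3; -1 3 -2)], sign=-1
I_A²/I_B² = (5/84)/(1/12) = 5/7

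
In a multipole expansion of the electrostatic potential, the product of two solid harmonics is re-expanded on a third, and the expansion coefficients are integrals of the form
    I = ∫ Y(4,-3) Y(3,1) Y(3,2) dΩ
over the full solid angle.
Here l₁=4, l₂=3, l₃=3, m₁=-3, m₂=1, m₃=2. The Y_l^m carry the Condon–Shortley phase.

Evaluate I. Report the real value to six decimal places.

Rules hold: Σm=0, L=10 even, 1≤3≤7.
N = 9·7·7 = 441
Δ = 4!·4!·2!/11! = 1/34650
Racah Σ t=1..3: t=1:−1/72 t=2:+1/16 t=3:−1/72 = 5/144
⇒ 3j(4 3 3; 0 0 0)² = 2/77, sgn -1
Racah Σ t=3..4: t=3:−1/144 t=4:+1/288 = -1/288
⇒ 3j(4 3 3; -3 1 2)² = 1/99, sgn +1
4πI² = N·(3j₀)²·(3jₘ)² = 14/121
I = -1·√(0.115702/4π) = -0.09595473

-0.095955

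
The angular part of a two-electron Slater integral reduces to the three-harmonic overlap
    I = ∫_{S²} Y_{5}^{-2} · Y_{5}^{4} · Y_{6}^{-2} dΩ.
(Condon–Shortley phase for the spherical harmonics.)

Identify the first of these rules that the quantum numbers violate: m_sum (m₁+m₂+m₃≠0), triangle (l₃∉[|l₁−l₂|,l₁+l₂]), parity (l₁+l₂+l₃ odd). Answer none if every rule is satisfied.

none

m₁+m₂+m₃ = -2 + 4 − 2 = 0  ✓
triangle: |5−5|=0 ≤ l₃=6 ≤ 5+5=10  ✓
parity: l₁+l₂+l₃ = 16 is even  ✓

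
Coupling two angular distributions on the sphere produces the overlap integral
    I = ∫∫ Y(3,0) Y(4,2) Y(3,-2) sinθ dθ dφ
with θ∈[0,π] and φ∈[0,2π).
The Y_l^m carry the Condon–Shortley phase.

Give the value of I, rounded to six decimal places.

-0.044418

Checks pass: Σm=0; 10 even; l₃=3∈[1,7].
(2·3+1)(2·4+1)(2·3+1) = 441
Δ: 4! 2! 4! / 11! → 1/34650
sum: t=1:−1/72 t=2:+1/16 t=3:−1/72 = 5/144
3j²(3 4 3; 0 0 0) = Δ·Π!·Σ² = 2/77  (sign -1)
sum: t=2:+1/96 t=3:−1/72 = -1/288
3j²(3 4 3; 0 2 -2) = Δ·Π!·Σ² = 1/462  (sign +1)
combine: 4πI² = 441·2/77·1/462 = 3/121
take √, sign -1: I = -0.04441841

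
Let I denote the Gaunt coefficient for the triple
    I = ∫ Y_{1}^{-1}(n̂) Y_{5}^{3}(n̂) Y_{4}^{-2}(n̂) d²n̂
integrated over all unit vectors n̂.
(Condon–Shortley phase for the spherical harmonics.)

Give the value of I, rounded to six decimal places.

-0.259847

Rules hold: Σm=0, L=10 even, 4≤4≤6.
N = 3·11·9 = 297
Δ = 2!·0!·8!/11! = 1/495
Racah Σ t=1..1: t=1:−1/576 = -1/576
⇒ 3j(1 5 4; 0 0 0)² = 5/99, sgn -1
Racah Σ t=2..2: t=2:+1/2880 = 1/2880
⇒ 3j(1 5 4; -1 3 -2)² = 28/495, sgn +1
4πI² = N·(3j₀)²·(3jₘ)² = 28/33
I = -1·√(0.848485/4π) = -0.25984664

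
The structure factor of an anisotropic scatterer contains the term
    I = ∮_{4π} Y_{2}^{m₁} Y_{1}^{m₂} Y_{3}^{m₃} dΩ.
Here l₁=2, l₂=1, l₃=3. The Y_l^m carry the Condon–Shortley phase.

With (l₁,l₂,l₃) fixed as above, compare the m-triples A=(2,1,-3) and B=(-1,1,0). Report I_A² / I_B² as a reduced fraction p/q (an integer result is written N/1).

l's match ⇒ only the (l;m) 3-j factors differ between A and B.
A: triangle coeff Δ(2,1,3) = 1/105; Σ_t [0,0]: t=0:+1/48 = 1/48; (3j)²=1/7 [(2 1 3; 2 1 -3)], sign=+1
B: triangle coeff Δ(2,1,3) = 1/105; Σ_t [0,0]: t=0:+1/12 = 1/12; (3j)²=1/35 [(2 1 3; -1 1 0)], sign=-1
I_A²/I_B² = (1/7)/(1/35) = 5/1

5/1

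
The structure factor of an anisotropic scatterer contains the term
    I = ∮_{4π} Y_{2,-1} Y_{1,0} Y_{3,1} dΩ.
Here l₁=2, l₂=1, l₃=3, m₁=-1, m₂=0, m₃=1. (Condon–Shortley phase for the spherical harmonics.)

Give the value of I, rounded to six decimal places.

m-sum 0 ✓  L=6 even ✓  1≤3≤3 ✓
Π(2lᵢ+1) = 5×3×7 = 105
triangle coeff Δ(2,1,3) = 1/105
Σ_t [0,0]: t=0:+1/4 = 1/4
(3j)²=3/35 [(2 1 3; 0 0 0)], sign=-1
Σ_t [0,0]: t=0:+1/6 = 1/6
(3j)²=8/105 [(2 1 3; -1 0 1)], sign=+1
⇒ 4πI² = 24/35
I = (-1)√(24/35/(4π)) = -0.23359668

-0.233597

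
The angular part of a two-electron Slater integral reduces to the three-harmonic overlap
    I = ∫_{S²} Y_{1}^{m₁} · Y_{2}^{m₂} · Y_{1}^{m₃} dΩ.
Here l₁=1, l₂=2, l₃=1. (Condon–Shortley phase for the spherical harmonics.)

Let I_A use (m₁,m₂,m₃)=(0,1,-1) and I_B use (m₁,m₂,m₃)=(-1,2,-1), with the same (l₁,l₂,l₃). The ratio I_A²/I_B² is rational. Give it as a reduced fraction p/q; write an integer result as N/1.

1/2

l's match ⇒ only the (l;m) 3-j factors differ between A and B.
A: triangle coeff Δ(1,2,1) = 1/30; Σ_t [1,1]: t=1:−1/2 = -1/2; (3j)²=1/10 [(1 2 1; 0 1 -1)], sign=-1
B: triangle coeff Δ(1,2,1) = 1/30; Σ_t [2,2]: t=2:+1/4 = 1/4; (3j)²=1/5 [(1 2 1; -1 2 -1)], sign=+1
I_A²/I_B² = (1/10)/(1/5) = 1/2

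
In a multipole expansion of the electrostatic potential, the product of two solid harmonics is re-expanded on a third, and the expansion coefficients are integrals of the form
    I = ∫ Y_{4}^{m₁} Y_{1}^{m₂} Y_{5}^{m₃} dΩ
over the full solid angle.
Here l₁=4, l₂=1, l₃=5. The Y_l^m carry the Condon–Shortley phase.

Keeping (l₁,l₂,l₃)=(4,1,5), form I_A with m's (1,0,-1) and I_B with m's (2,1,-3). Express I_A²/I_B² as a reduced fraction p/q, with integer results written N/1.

6/7

Shared (l₁,l₂,l₃)=(4,1,5): N and (l;000)² cancel in I_A²/I_B².
A: Δ = 0!·8!·2!/11! = 1/495; Racah Σ t=0..0: t=0:+1/720 = 1/720; ⇒ 3j(4 1 5; 1 0 -1)² = 8/165, sgn +1
B: Δ = 0!·8!·2!/11! = 1/495; Racah Σ t=0..0: t=0:+1/2880 = 1/2880; ⇒ 3j(4 1 5; 2 1 -3)² = 28/495, sgn +1
I_A²/I_B² = (8/165)/(28/495) = 6/7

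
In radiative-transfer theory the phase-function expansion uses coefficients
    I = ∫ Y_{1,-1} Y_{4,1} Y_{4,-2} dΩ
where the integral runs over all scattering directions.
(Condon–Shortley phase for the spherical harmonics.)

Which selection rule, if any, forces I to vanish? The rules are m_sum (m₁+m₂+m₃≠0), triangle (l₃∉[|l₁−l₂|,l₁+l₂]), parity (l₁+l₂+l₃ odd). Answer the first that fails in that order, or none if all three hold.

m_sum

m₁+m₂+m₃ = -1 + 1 − 2 = -2  ✗
triangle: |1−4|=3 ≤ l₃=4 ≤ 1+4=5
parity: l₁+l₂+l₃ = 9 is odd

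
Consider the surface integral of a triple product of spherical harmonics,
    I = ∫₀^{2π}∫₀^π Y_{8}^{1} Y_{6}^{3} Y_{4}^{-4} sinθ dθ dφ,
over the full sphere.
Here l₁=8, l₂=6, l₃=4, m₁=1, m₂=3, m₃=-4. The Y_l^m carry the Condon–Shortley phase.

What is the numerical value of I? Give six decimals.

0.079258

m-sum 0 ✓  L=18 even ✓  2≤4≤14 ✓
Π(2lᵢ+1) = 17×13×9 = 1989
triangle coeff Δ(8,6,4) = 1/23279256
Σ_t [4,6]: t=4:+1/1658880 t=5:−1/518400 t=6:+1/1658880 = -1/1382400
(3j)²=504/46189 [(8 6 4; 0 0 0)], sign=-1
Σ_t [7,7]: t=7:−1/43545600 = -1/43545600
(3j)²=168/46189 [(8 6 4; 1 3 -4)], sign=-1
⇒ 4πI² = 762048/9653501
I = (+1)√(762048/9653501/(4π)) = 0.07925813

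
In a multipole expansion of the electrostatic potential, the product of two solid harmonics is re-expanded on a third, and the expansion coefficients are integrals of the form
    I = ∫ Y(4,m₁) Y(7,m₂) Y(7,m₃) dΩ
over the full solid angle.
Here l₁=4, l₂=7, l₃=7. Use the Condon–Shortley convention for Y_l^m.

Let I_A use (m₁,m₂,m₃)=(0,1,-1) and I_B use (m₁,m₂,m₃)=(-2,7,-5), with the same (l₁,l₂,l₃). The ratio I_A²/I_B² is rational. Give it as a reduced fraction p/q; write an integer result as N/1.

l's match ⇒ only the (l;m) 3-j factors differ between A and B.
A: triangle coeff Δ(4,7,7) = 1/58198140; Σ_t [0,4]: t=0:+1/46448640 t=1:−1/1088640 t=2:+1/276480 t=3:−1/518400 t=4:+1/9953280 = 23/25804800; (3j)²=42849/6466460 [(4 7 7; 0 1 -1)], sign=+1
B: triangle coeff Δ(4,7,7) = 1/58198140; Σ_t [4,4]: t=4:+1/348364800 = 1/348364800; (3j)²=11/646 [(4 7 7; -2 7 -5)], sign=+1
I_A²/I_B² = (42849/6466460)/(11/646) = 42849/110110

42849/110110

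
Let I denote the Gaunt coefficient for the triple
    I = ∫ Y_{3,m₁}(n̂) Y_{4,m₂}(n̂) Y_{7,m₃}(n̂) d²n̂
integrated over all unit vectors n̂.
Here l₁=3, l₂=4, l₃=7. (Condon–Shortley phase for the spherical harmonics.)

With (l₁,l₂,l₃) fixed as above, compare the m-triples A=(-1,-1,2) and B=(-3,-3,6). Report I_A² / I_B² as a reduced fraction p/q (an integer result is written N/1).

105/143

Shared (l₁,l₂,l₃)=(3,4,7): N and (l;000)² cancel in I_A²/I_B².
A: Δ = 0!·6!·8!/15! = 1/45045; Racah Σ t=0..0: t=0:+1/34560 = 1/34560; ⇒ 3j(3 4 7; -1 -1 2)² = 4/143, sgn -1
B: Δ = 0!·6!·8!/15! = 1/45045; Racah Σ t=0..0: t=0:+1/3628800 = 1/3628800; ⇒ 3j(3 4 7; -3 -3 6)² = 4/105, sgn -1
I_A²/I_B² = (4/143)/(4/105) = 105/143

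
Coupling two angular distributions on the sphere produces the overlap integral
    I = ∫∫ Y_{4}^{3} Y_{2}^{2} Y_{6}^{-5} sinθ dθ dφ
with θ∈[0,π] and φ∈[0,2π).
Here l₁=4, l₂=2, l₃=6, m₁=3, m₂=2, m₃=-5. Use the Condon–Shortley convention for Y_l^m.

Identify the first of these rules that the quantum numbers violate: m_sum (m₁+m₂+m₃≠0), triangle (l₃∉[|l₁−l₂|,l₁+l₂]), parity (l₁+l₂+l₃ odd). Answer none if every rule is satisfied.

none

m₁+m₂+m₃ = 3 + 2 − 5 = 0  ✓
triangle: |4−2|=2 ≤ l₃=6 ≤ 4+2=6  ✓
parity: l₁+l₂+l₃ = 12 is even  ✓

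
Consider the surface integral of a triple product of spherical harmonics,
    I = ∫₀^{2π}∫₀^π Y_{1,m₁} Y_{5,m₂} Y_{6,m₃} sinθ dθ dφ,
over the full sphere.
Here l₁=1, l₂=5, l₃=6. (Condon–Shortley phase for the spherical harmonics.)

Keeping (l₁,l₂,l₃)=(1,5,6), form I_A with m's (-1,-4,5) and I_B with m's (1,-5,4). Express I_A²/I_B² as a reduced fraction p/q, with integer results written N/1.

55/1

Same 1,5,6: normalisation and zero-m 3j drop out of the ratio.
A: Δ: 0! 2! 10! / 13! → 1/858; sum: t=0:+1/725760 = 1/725760; 3j²(1 5 6; -1 -4 5) = Δ·Π!·Σ² = 5/78  (sign -1)
B: Δ: 0! 2! 10! / 13! → 1/858; sum: t=0:+1/7257600 = 1/7257600; 3j²(1 5 6; 1 -5 4) = Δ·Π!·Σ² = 1/858  (sign +1)
I_A²/I_B² = (5/78)/(1/858) = 55/1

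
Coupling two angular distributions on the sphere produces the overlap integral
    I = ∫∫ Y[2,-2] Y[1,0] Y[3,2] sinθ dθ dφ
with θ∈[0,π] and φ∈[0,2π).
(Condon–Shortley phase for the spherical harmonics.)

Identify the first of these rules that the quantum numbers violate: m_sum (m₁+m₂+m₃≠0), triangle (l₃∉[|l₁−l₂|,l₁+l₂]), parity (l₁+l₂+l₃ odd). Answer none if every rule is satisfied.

Σmᵢ = 0  ✓
l₃∈[|l₁−l₂|,l₁+l₂]=[1,3], have l₃=3  ✓
Σlᵢ = 6 ⇒ even  ✓

none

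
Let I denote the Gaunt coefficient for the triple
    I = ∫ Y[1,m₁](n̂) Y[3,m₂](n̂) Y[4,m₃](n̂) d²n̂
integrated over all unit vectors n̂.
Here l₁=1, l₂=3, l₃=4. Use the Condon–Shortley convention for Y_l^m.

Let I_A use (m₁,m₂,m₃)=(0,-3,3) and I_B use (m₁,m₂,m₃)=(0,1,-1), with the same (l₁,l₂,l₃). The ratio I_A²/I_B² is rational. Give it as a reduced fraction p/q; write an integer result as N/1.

Same 1,3,4: normalisation and zero-m 3j drop out of the ratio.
A: Δ: 0! 2! 6! / 9! → 1/252; sum: t=0:+1/720 = 1/720; 3j²(1 3 4; 0 -3 3) = Δ·Π!·Σ² = 1/36  (sign -1)
B: Δ: 0! 2! 6! / 9! → 1/252; sum: t=0:+1/48 = 1/48; 3j²(1 3 4; 0 1 -1) = Δ·Π!·Σ² = 5/84  (sign -1)
I_A²/I_B² = (1/36)/(5/84) = 7/15

7/15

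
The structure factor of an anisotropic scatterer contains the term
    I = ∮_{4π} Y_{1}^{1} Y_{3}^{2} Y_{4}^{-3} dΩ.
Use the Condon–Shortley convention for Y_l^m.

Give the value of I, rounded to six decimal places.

-0.282095

Checks pass: Σm=0; 8 even; l₃=4∈[2,4].
(2·1+1)(2·3+1)(2·4+1) = 189
Δ: 0! 2! 6! / 9! → 1/252
sum: t=0:+1/36 = 1/36
3j²(1 3 4; 0 0 0) = Δ·Π!·Σ² = 4/63  (sign +1)
sum: t=0:+1/240 = 1/240
3j²(1 3 4; 1 2 -3) = Δ·Π!·Σ² = 1/12  (sign -1)
combine: 4πI² = 189·4/63·1/12 = 1/1
take √, sign -1: I = -0.28209479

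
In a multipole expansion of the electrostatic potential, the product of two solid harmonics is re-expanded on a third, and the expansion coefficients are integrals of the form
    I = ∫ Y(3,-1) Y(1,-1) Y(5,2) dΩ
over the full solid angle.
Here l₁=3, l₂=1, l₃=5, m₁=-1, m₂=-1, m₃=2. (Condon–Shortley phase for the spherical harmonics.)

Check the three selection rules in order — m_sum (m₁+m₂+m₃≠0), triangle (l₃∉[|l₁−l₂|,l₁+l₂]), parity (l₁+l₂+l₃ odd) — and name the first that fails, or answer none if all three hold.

azimuthal sum: -1 − 1 + 2 = 0  ✓
2 ≤ 5 ≤ 4 (triangle on l)  ✗
L = 3 + 1 + 5 = 9 (odd)

triangle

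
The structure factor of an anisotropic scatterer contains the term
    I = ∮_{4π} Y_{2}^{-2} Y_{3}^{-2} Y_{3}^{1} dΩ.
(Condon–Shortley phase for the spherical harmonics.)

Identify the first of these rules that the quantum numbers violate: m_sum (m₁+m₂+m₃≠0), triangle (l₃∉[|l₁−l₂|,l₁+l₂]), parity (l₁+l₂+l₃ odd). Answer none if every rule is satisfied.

azimuthal sum: -2 − 2 + 1 = -3  ✗
1 ≤ 3 ≤ 5 (triangle on l)
L = 2 + 3 + 3 = 8 (even)

m_sum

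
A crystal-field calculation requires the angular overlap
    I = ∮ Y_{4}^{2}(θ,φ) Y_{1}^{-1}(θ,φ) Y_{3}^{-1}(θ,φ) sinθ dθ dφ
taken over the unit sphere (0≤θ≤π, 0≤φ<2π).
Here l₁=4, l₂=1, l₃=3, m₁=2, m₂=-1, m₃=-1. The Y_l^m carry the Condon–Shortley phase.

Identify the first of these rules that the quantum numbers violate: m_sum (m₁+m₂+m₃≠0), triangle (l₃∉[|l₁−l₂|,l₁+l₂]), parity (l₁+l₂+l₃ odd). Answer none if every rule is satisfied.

none

Σmᵢ = 0  ✓
l₃∈[|l₁−l₂|,l₁+l₂]=[3,5], have l₃=3  ✓
Σlᵢ = 8 ⇒ even  ✓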